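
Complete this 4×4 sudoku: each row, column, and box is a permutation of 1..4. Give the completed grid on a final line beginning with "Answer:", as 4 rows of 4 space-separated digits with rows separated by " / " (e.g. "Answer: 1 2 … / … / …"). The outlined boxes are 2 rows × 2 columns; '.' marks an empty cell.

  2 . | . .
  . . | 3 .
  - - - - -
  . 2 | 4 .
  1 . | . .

Step 1. [r1c3∈{1}] nothing but 1 survives at r1c3, so r1c3=1.
Step 2. [r4c2∈{3,4}] in row 4, 4 fits only at r4c2 ⇒ r4c2=4.
Step 3. [r2c4∈{2,4}] row 2 places 2 nowhere but r2c4, so r2c4=2.
Step 4. [r3c1∈{3}] r3c1's peers cover all but 3, so r3c1=3.
Step 5. [r2c1∈{4}] r2c1 has the single candidate 4, so r2c1=4.
Step 6. [r4c3∈{2}] only 2 remains possible at r4c3. So r4c3=2.
Step 7. [r3c4∈{1}] nothing but 1 survives at r3c4 ⇒ r3c4=1.
Step 8. [r1c2∈{3}] r1c2's peers cover all but 3. So r1c2=3.
Step 9. [r2c2∈{1}] r2c2 has the single candidate 1. So r2c2=1.
Step 10. [r4c4∈{3}] r4c4 has the single candidate 3, so r4c4=3.
Step 11. [r1c4∈{4}] r1c4 is down to just 4 ⇒ r1c4=4.

Answer: 2 3 1 4 / 4 1 3 2 / 3 2 4 1 / 1 4 2 3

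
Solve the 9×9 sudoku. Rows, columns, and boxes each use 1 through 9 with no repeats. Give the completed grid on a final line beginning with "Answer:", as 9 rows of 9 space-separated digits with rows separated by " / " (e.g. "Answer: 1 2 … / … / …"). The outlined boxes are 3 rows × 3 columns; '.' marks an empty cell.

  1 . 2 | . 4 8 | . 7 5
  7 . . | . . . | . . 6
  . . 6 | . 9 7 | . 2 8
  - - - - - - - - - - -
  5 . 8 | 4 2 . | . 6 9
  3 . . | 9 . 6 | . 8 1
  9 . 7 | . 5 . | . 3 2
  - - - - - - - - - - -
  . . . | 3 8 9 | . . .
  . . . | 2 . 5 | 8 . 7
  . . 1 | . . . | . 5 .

Step 1. [r7c9∈{4}] r7c9 has the single candidate 4 ⇒ r7c9=4.
Step 2. [r2c8∈{1,4,9}] across col 8, 4 lands solely at r2c8. So r2c8=4.
Step 3. [r2c5∈{1,3}] col 5 places 3 nowhere but r2c5 ⇒ r2c5=3.
Step 4. [r6c2∈{1,4,6}] across row 6, 6 lands solely at r6c2. So r6c2=6.
Step 5. [r9c1∈{2,4,6,8}] r9c1 is the only open cell in col 1 admitting 8 ⇒ r9c1=8.
Step 6. [r8c3∈{3,4,9}] in col 3, 3 fits only at r8c3. So r8c3=3.
Step 7. [r7c1∈{2,6}] r7c1 is the only open cell in col 1 admitting 2. So r7c1=2.
Step 8. [r2c3∈{5,9}] 9 has one home in col 3: r2c3 ⇒ r2c3=9.
Step 9. [r2c7∈{1}] nothing but 1 survives at r2c7. So r2c7=1.
Step 10. [r9c4∈{6,7}] across col 4, 7 lands solely at r9c4, so r9c4=7.
Step 11. [r9c7∈{2,3,6,9}] across row 9, 2 lands solely at r9c7, so r9c7=2.
Step 12. [r2c4∈{5}] nothing but 5 survives at r2c4. So r2c4=5.
Step 13. [r3c2∈{3,4,5}] across row 3, 5 lands solely at r3c2 ⇒ r3c2=5.
Step 14. [r8c8∈{1,9}] col 8 places 9 nowhere but r8c8 ⇒ r8c8=9.
Step 15. [r8c2∈{4}] r8c2 has the single candidate 4, so r8c2=4.
Step 16. [r5c7∈{4,5,7}] r5c7 is the only open cell in row 5 admitting 5. So r5c7=5.
Step 17. [r6c6∈{1}] only 1 remains possible at r6c6. So r6c6=1.
Step 18. [r1c7∈{3,9}] row 1 places 9 nowhere but r1c7. So r1c7=9.
Step 19. [r9c5∈{6}] r9c5 is down to just 6, so r9c5=6.
Step 20. [r2c6∈{2}] only 2 remains possible at r2c6 ⇒ r2c6=2.
Step 21. [r7c8∈{1}] nothing but 1 survives at r7c8 ⇒ r7c8=1.
Step 22. [r8c5∈{1}] r8c5's peers cover all but 1, so r8c5=1.
Step 23. [r7c3∈{5}] nothing but 5 survives at r7c3, so r7c3=5.
Step 24. [r4c7∈{7}] r4c7 is down to just 7. So r4c7=7.
Step 25. [r9c2∈{9}] nothing but 9 survives at r9c2. So r9c2=9.
Step 26. [r3c7∈{3}] r3c7's peers cover all but 3 ⇒ r3c7=3.
Step 27. [r8c1∈{6}] r8c1's peers cover all but 6. So r8c1=6.
Step 28. [r4c2∈{1}] r4c2 has the single candidate 1, so r4c2=1.
Step 29. [r1c2∈{3}] r1c2 has the single candidate 3. So r1c2=3.
Step 30. [r4c6∈{3}] nothing but 3 survives at r4c6 ⇒ r4c6=3.
Step 31. [r9c6∈{4}] r9c6 is down to just 4 ⇒ r9c6=4.
Step 32. [r3c4∈{1}] nothing but 1 survives at r3c4. So r3c4=1.
Step 33. [r3c1∈{4}] nothing but 4 survives at r3c1 ⇒ r3c1=4.
Step 34. [r5c2∈{2}] only 2 remains possible at r5c2, so r5c2=2.
Step 35. [r2c2∈{8}] only 8 remains possible at r2c2. So r2c2=8.
Step 36. [r1c4∈{6}] r1c4's peers cover all but 6, so r1c4=6.
Step 37. [r5c3∈{4}] r5c3's peers cover all but 4 ⇒ r5c3=4.
Step 38. [r7c2∈{7}] only 7 remains possible at r7c2, so r7c2=7.
Step 39. [r6c7∈{4}] nothing but 4 survives at r6c7, so r6c7=4.
Step 40. [r6c4∈{8}] nothing but 8 survives at r6c4. So r6c4=8.
Step 41. [r7c7∈{6}] r7c7 has the single candidate 6 ⇒ r7c7=6.
Step 42. [r5c5∈{7}] r5c5 is down to just 7, so r5c5=7.
Step 43. [r9c9∈{3}] r9c9 has the single candidate 3. So r9c9=3.

Answer: 1 3 2 6 4 8 9 7 5 / 7 8 9 5 3 2 1 4 6 / 4 5 6 1 9 7 3 2 8 / 5 1 8 4 2 3 7 6 9 / 3 2 4 9 7 6 5 8 1 / 9 6 7 8 5 1 4 3 2 / 2 7 5 3 8 9 6 1 4 / 6 4 3 2 1 5 8 9 7 / 8 9 1 7 6 4 2 5 3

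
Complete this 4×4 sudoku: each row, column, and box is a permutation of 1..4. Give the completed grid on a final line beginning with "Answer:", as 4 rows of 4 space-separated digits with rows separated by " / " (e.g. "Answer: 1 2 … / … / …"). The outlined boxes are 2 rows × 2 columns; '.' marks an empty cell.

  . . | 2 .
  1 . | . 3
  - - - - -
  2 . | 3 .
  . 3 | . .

Step 1. [r4c1∈{4}] only 4 remains possible at r4c1 ⇒ r4c1=4.
Step 2. [r1c4∈{1,4}] row 1 places 1 nowhere but r1c4. So r1c4=1.
Step 3. [r2c2∈{2,4}] 2 has one home in row 2: r2c2, so r2c2=2.
Step 4. [r4c4∈{2}] nothing but 2 survives at r4c4 ⇒ r4c4=2.
Step 5. [r3c4∈{4}] r3c4 has the single candidate 4 ⇒ r3c4=4.
Step 6. [r1c1∈{3}] r1c1 is down to just 3 ⇒ r1c1=3.
Step 7. [r4c3∈{1}] r4c3 has the single candidate 1, so r4c3=1.
Step 8. [r3c2∈{1}] only 1 remains possible at r3c2 ⇒ r3c2=1.
Step 9. [r1c2∈{4}] nothing but 4 survives at r1c2, so r1c2=4.
Step 10. [r2c3∈{4}] r2c3 is down to just 4, so r2c3=4.

Answer: 3 4 2 1 / 1 2 4 3 / 2 1 3 4 / 4 3 1 2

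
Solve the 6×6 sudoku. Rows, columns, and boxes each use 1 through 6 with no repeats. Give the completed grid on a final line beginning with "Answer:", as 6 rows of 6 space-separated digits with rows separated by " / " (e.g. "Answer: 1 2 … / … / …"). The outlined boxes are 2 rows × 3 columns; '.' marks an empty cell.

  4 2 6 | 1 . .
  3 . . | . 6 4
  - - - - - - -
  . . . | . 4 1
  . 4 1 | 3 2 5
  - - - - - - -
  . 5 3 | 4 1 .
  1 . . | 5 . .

Step 1. [r6c2∈{6}] r6c2's peers cover all but 6, so r6c2=6.
Step 2. [r3c1∈{2,5,6}] 5 has one home in col 1: r3c1, so r3c1=5.
Step 3. [r6c5∈{3}] only 3 remains possible at r6c5. So r6c5=3.
Step 4. [r6c6∈{2}] only 2 remains possible at r6c6, so r6c6=2.
Step 5. [r4c1∈{6}] nothing but 6 survives at r4c1, so r4c1=6.
Step 6. [r3c4∈{6}] r3c4 has the single candidate 6 ⇒ r3c4=6.
Step 7. [r1c5∈{5}] only 5 remains possible at r1c5. So r1c5=5.
Step 8. [r2c3∈{5}] r2c3 has the single candidate 5 ⇒ r2c3=5.
Step 9. [r1c6∈{3}] only 3 remains possible at r1c6. So r1c6=3.
Step 10. [r5c1∈{2}] only 2 remains possible at r5c1 ⇒ r5c1=2.
Step 11. [r2c2∈{1}] r2c2 is down to just 1, so r2c2=1.
Step 12. [r3c3∈{2}] nothing but 2 survives at r3c3, so r3c3=2.
Step 13. [r6c3∈{4}] nothing but 4 survives at r6c3 ⇒ r6c3=4.
Step 14. [r3c2∈{3}] r3c2's peers cover all but 3, so r3c2=3.
Step 15. [r2c4∈{2}] r2c4 has the single candidate 2, so r2c4=2.
Step 16. [r5c6∈{6}] r5c6's peers cover all but 6. So r5c6=6.

Answer: 4 2 6 1 5 3 / 3 1 5 2 6 4 / 5 3 2 6 4 1 / 6 4 1 3 2 5 / 2 5 3 4 1 6 / 1 6 4 5 3 2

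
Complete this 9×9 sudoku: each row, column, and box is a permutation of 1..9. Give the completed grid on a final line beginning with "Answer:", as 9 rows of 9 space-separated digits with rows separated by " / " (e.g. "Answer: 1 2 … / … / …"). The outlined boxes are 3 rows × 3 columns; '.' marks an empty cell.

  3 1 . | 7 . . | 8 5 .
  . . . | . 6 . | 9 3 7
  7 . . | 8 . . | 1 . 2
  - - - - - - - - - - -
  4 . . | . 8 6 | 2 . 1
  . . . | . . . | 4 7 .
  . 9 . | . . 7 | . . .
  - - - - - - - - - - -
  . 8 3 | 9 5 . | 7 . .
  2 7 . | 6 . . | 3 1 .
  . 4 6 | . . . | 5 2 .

Step 1. [r8c3∈{5,9}] 5 has one home in row 8: r8c3, so r8c3=5.
Step 2. [r8c5∈{4}] r8c5's peers cover all but 4, so r8c5=4.
Step 3. [r6c4∈{1,2,3,4,5}] r6c4 is the only open cell in row 6 admitting 4, so r6c4=4.
Step 4. [r1c9∈{4,6}] across row 1, 6 lands solely at r1c9 ⇒ r1c9=6.
Step 5. [r6c8∈{6,8}] 8 has one home in col 8: r6c8 ⇒ r6c8=8.
Step 6. [r7c6∈{1,2}] row 7 places 2 nowhere but r7c6. So r7c6=2.
Step 7. [r3c8∈{4}] only 4 remains possible at r3c8 ⇒ r3c8=4.
Step 8. [r8c9∈{8,9}] across row 8, 9 lands solely at r8c9. So r8c9=9.
Step 9. [r3c3∈{9}] only 9 remains possible at r3c3, so r3c3=9.
Step 10. [r3c5∈{3}] r3c5 is down to just 3 ⇒ r3c5=3.
Step 11. [r3c6∈{5}] r3c6 has the single candidate 5 ⇒ r3c6=5.
Step 12. [r7c1∈{1}] only 1 remains possible at r7c1. So r7c1=1.
Step 13. [r6c9∈{3,5}] 3 has one home in row 6: r6c9. So r6c9=3.
Step 14. [r6c1∈{5,6}] in row 6, 5 fits only at r6c1. So r6c1=5.
Step 15. [r2c1∈{8}] r2c1's peers cover all but 8 ⇒ r2c1=8.
Step 16. [r4c2∈{3}] nothing but 3 survives at r4c2, so r4c2=3.
Step 17. [r5c3∈{1,2,8}] 8 has one home in row 5: r5c3. So r5c3=8.
Step 18. [r6c3∈{1,2}] in col 3, 1 fits only at r6c3 ⇒ r6c3=1.
Step 19. [r5c2∈{2,6}] in box 4, 2 fits only at r5c2. So r5c2=2.
Step 20. [r2c4∈{1,2}] in col 4, 2 fits only at r2c4. So r2c4=2.
Step 21. [r2c6∈{1,4}] 1 has one home in row 2: r2c6. So r2c6=1.
Step 22. [r1c6∈{4,9}] col 6 places 4 nowhere but r1c6 ⇒ r1c6=4.
Step 23. [r5c6∈{3,9}] 9 has one home in col 6: r5c6. So r5c6=9.
Step 24. [r5c4∈{1,3,5}] across row 5, 3 lands solely at r5c4, so r5c4=3.
Step 25. [r5c5∈{1}] r5c5 is down to just 1 ⇒ r5c5=1.
Step 26. [r8c6∈{8}] only 8 remains possible at r8c6. So r8c6=8.
Step 27. [r6c5∈{2}] nothing but 2 survives at r6c5, so r6c5=2.
Step 28. [r9c9∈{8}] r9c9's peers cover all but 8. So r9c9=8.
Step 29. [r1c5∈{9}] only 9 remains possible at r1c5. So r1c5=9.
Step 30. [r5c9∈{5}] r5c9 is down to just 5, so r5c9=5.
Step 31. [r7c9∈{4}] nothing but 4 survives at r7c9. So r7c9=4.
Step 32. [r5c1∈{6}] only 6 remains possible at r5c1 ⇒ r5c1=6.
Step 33. [r7c8∈{6}] r7c8's peers cover all but 6. So r7c8=6.
Step 34. [r6c7∈{6}] r6c7 has the single candidate 6 ⇒ r6c7=6.
Step 35. [r4c8∈{9}] nothing but 9 survives at r4c8, so r4c8=9.
Step 36. [r4c3∈{7}] r4c3's peers cover all but 7 ⇒ r4c3=7.
Step 37. [r4c4∈{5}] r4c4's peers cover all but 5, so r4c4=5.
Step 38. [r9c6∈{3}] r9c6's peers cover all but 3 ⇒ r9c6=3.
Step 39. [r1c3∈{2}] r1c3's peers cover all but 2 ⇒ r1c3=2.
Step 40. [r3c2∈{6}] r3c2's peers cover all but 6. So r3c2=6.
Step 41. [r9c5∈{7}] r9c5 is down to just 7, so r9c5=7.
Step 42. [r9c1∈{9}] only 9 remains possible at r9c1. So r9c1=9.
Step 43. [r2c3∈{4}] nothing but 4 survives at r2c3. So r2c3=4.
Step 44. [r2c2∈{5}] nothing but 5 survives at r2c2, so r2c2=5.
Step 45. [r9c4∈{1}] r9c4 has the single candidate 1. So r9c4=1.

Answer: 3 1 2 7 9 4 8 5 6 / 8 5 4 2 6 1 9 3 7 / 7 6 9 8 3 5 1 4 2 / 4 3 7 5 8 6 2 9 1 / 6 2 8 3 1 9 4 7 5 / 5 9 1 4 2 7 6 8 3 / 1 8 3 9 5 2 7 6 4 / 2 7 5 6 4 8 3 1 9 / 9 4 6 1 7 3 5 2 8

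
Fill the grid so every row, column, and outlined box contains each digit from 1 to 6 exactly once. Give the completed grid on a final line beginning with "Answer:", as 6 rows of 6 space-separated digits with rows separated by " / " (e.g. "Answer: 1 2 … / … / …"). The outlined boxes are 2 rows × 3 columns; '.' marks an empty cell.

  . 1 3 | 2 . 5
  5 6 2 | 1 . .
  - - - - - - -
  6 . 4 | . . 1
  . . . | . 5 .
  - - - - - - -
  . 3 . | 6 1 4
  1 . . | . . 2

Step 1. [r3c4∈{3}] nothing but 3 survives at r3c4. So r3c4=3.
Step 2. [r4c2∈{2}] nothing but 2 survives at r4c2. So r4c2=2.
Step 3. [r2c5∈{3,4}] row 2 places 4 nowhere but r2c5 ⇒ r2c5=4.
Step 4. [r6c4∈{5}] only 5 remains possible at r6c4. So r6c4=5.
Step 5. [r5c1∈{2}] nothing but 2 survives at r5c1. So r5c1=2.
Step 6. [r2c6∈{3}] only 3 remains possible at r2c6. So r2c6=3.
Step 7. [r5c3∈{5}] r5c3 is down to just 5. So r5c3=5.
Step 8. [r1c5∈{6}] r1c5's peers cover all but 6 ⇒ r1c5=6.
Step 9. [r3c2∈{5}] nothing but 5 survives at r3c2, so r3c2=5.
Step 10. [r6c3∈{6}] r6c3's peers cover all but 6 ⇒ r6c3=6.
Step 11. [r1c1∈{4}] r1c1 has the single candidate 4 ⇒ r1c1=4.
Step 12. [r3c5∈{2}] r3c5 is down to just 2. So r3c5=2.
Step 13. [r6c2∈{4}] r6c2 has the single candidate 4 ⇒ r6c2=4.
Step 14. [r4c3∈{1}] r4c3's peers cover all but 1, so r4c3=1.
Step 15. [r4c6∈{6}] r4c6 has the single candidate 6 ⇒ r4c6=6.
Step 16. [r4c1∈{3}] r4c1's peers cover all but 3 ⇒ r4c1=3.
Step 17. [r6c5∈{3}] r6c5's peers cover all but 3 ⇒ r6c5=3.
Step 18. [r4c4∈{4}] r4c4 is down to just 4. So r4c4=4.

Answer: 4 1 3 2 6 5 / 5 6 2 1 4 3 / 6 5 4 3 2 1 / 3 2 1 4 5 6 / 2 3 5 6 1 4 / 1 4 6 5 3 2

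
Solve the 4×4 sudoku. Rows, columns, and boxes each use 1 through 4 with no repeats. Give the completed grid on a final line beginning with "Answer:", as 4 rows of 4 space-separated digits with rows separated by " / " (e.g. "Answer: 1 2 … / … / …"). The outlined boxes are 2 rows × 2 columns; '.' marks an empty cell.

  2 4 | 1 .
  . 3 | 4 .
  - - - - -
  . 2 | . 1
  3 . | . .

Step 1. [r4c4∈{2,4}] 4 has one home in row 4: r4c4, so r4c4=4.
Step 2. [r1c4∈{3}] r1c4's peers cover all but 3 ⇒ r1c4=3.
Step 3. [r2c4∈{2}] r2c4 is down to just 2, so r2c4=2.
Step 4. [r3c3∈{3}] r3c3's peers cover all but 3 ⇒ r3c3=3.
Step 5. [r2c1∈{1}] r2c1 is down to just 1 ⇒ r2c1=1.
Step 6. [r4c2∈{1}] r4c2 is down to just 1. So r4c2=1.
Step 7. [r4c3∈{2}] r4c3's peers cover all but 2. So r4c3=2.
Step 8. [r3c1∈{4}] nothing but 4 survives at r3c1 ⇒ r3c1=4.

Answer: 2 4 1 3 / 1 3 4 2 / 4 2 3 1 / 3 1 2 4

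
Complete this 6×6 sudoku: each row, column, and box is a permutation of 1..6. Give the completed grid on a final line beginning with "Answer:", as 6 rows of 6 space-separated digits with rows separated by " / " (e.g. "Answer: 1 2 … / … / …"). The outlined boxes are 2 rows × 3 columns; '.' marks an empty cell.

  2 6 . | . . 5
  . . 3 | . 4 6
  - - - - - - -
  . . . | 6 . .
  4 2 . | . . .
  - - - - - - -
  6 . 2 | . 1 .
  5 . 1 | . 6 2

Step 1. [r3c1∈{1,3}] across col 1, 3 lands solely at r3c1, so r3c1=3.
Step 2. [r5c4∈{3,4,5}] row 5 places 5 nowhere but r5c4, so r5c4=5.
Step 3. [r6c4∈{3,4}] across col 4, 4 lands solely at r6c4, so r6c4=4.
Step 4. [r3c3∈{5}] r3c3 has the single candidate 5, so r3c3=5.
Step 5. [r1c4∈{1,3}] in row 1, 1 fits only at r1c4 ⇒ r1c4=1.
Step 6. [r4c6∈{1,3}] 1 has one home in row 4: r4c6, so r4c6=1.
Step 7. [r2c2∈{1,5}] in row 2, 5 fits only at r2c2, so r2c2=5.
Step 8. [r5c2∈{3,4}] in row 5, 4 fits only at r5c2 ⇒ r5c2=4.
Step 9. [r1c5∈{3}] r1c5 is down to just 3, so r1c5=3.
Step 10. [r4c4∈{3}] r4c4's peers cover all but 3, so r4c4=3.
Step 11. [r3c6∈{4}] r3c6's peers cover all but 4 ⇒ r3c6=4.
Step 12. [r6c2∈{3}] only 3 remains possible at r6c2, so r6c2=3.
Step 13. [r2c1∈{1}] r2c1 is down to just 1, so r2c1=1.
Step 14. [r4c5∈{5}] r4c5 has the single candidate 5. So r4c5=5.
Step 15. [r3c2∈{1}] only 1 remains possible at r3c2, so r3c2=1.
Step 16. [r4c3∈{6}] r4c3 has the single candidate 6, so r4c3=6.
Step 17. [r5c6∈{3}] nothing but 3 survives at r5c6. So r5c6=3.
Step 18. [r3c5∈{2}] r3c5 has the single candidate 2, so r3c5=2.
Step 19. [r2c4∈{2}] r2c4 has the single candidate 2. So r2c4=2.
Step 20. [r1c3∈{4}] only 4 remains possible at r1c3, so r1c3=4.

Answer: 2 6 4 1 3 5 / 1 5 3 2 4 6 / 3 1 5 6 2 4 / 4 2 6 3 5 1 / 6 4 2 5 1 3 / 5 3 1 4 6 2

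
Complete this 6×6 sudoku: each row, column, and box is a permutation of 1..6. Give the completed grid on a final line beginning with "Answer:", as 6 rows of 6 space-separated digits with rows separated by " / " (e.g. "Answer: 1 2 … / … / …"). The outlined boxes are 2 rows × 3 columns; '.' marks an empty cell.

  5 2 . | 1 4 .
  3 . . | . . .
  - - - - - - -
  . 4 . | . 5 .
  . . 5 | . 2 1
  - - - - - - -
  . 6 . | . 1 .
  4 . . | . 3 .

Step 1. [r5c1∈{2}] r5c1's peers cover all but 2. So r5c1=2.
Step 2. [r2c5∈{6}] r2c5 has the single candidate 6. So r2c5=6.
Step 3. [r6c3∈{1}] r6c3's peers cover all but 1. So r6c3=1.
Step 4. [r4c1∈{6}] r4c1 is down to just 6. So r4c1=6.
Step 5. [r6c2∈{5}] r6c2 is down to just 5 ⇒ r6c2=5.
Step 6. [r4c4∈{3,4}] row 4 places 4 nowhere but r4c4, so r4c4=4.
Step 7. [r3c4∈{3,6}] r3c4 is the only open cell in col 4 admitting 3, so r3c4=3.
Step 8. [r6c4∈{2,6}] across col 4, 6 lands solely at r6c4, so r6c4=6.
Step 9. [r5c4∈{5}] r5c4 is down to just 5. So r5c4=5.
Step 10. [r6c6∈{2}] r6c6 is down to just 2 ⇒ r6c6=2.
Step 11. [r3c3∈{2}] nothing but 2 survives at r3c3 ⇒ r3c3=2.
Step 12. [r4c2∈{3}] r4c2's peers cover all but 3, so r4c2=3.
Step 13. [r3c1∈{1}] r3c1 has the single candidate 1 ⇒ r3c1=1.
Step 14. [r2c2∈{1}] r2c2 has the single candidate 1 ⇒ r2c2=1.
Step 15. [r1c3∈{6}] r1c3's peers cover all but 6. So r1c3=6.
Step 16. [r5c6∈{4}] only 4 remains possible at r5c6. So r5c6=4.
Step 17. [r5c3∈{3}] r5c3 is down to just 3 ⇒ r5c3=3.
Step 18. [r2c6∈{5}] r2c6's peers cover all but 5. So r2c6=5.
Step 19. [r2c3∈{4}] only 4 remains possible at r2c3. So r2c3=4.
Step 20. [r1c6∈{3}] nothing but 3 survives at r1c6, so r1c6=3.
Step 21. [r3c6∈{6}] only 6 remains possible at r3c6 ⇒ r3c6=6.
Step 22. [r2c4∈{2}] r2c4 has the single candidate 2 ⇒ r2c4=2.

Answer: 5 2 6 1 4 3 / 3 1 4 2 6 5 / 1 4 2 3 5 6 / 6 3 5 4 2 1 / 2 6 3 5 1 4 / 4 5 1 6 3 2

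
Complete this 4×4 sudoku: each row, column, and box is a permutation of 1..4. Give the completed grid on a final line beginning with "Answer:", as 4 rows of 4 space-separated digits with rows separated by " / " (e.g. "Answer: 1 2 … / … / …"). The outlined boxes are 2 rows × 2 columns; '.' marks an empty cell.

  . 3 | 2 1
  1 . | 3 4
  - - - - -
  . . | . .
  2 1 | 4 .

Step 1. [r3c1∈{3,4}] r3c1 is the only open cell in col 1 admitting 3. So r3c1=3.
Step 2. [r4c4∈{3}] r4c4 has the single candidate 3, so r4c4=3.
Step 3. [r1c1∈{4}] r1c1 has the single candidate 4. So r1c1=4.
Step 4. [r3c3∈{1}] only 1 remains possible at r3c3 ⇒ r3c3=1.
Step 5. [r3c4∈{2}] nothing but 2 survives at r3c4, so r3c4=2.
Step 6. [r3c2∈{4}] r3c2's peers cover all but 4 ⇒ r3c2=4.
Step 7. [r2c2∈{2}] r2c2 has the single candidate 2 ⇒ r2c2=2.

Answer: 4 3 2 1 / 1 2 3 4 / 3 4 1 2 / 2 1 4 3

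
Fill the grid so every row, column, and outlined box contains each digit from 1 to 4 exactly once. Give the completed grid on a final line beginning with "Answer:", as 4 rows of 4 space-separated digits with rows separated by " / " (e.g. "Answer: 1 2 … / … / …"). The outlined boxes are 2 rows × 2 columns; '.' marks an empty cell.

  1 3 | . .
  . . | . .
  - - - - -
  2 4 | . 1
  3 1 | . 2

Step 1. [r2c3∈{1,2,3,4}] row 2 places 1 nowhere but r2c3 ⇒ r2c3=1.
Step 2. [r1c4∈{4}] r1c4 is down to just 4, so r1c4=4.
Step 3. [r2c1∈{4}] nothing but 4 survives at r2c1 ⇒ r2c1=4.
Step 4. [r1c3∈{2}] nothing but 2 survives at r1c3. So r1c3=2.
Step 5. [r4c3∈{4}] only 4 remains possible at r4c3 ⇒ r4c3=4.
Step 6. [r2c4∈{3}] r2c4 is down to just 3, so r2c4=3.
Step 7. [r2c2∈{2}] r2c2 is down to just 2. So r2c2=2.
Step 8. [r3c3∈{3}] r3c3 is down to just 3, so r3c3=3.

Answer: 1 3 2 4 / 4 2 1 3 / 2 4 3 1 / 3 1 4 2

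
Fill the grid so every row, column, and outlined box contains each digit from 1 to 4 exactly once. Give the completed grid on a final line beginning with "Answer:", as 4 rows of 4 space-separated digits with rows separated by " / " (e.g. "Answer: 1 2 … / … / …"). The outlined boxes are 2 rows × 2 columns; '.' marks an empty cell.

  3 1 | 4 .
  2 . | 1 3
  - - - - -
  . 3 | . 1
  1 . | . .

Step 1. [r4c2∈{2,4}] across col 2, 2 lands solely at r4c2 ⇒ r4c2=2.
Step 2. [r4c4∈{4}] nothing but 4 survives at r4c4, so r4c4=4.
Step 3. [r3c3∈{2}] only 2 remains possible at r3c3. So r3c3=2.
Step 4. [r1c4∈{2}] only 2 remains possible at r1c4. So r1c4=2.
Step 5. [r4c3∈{3}] r4c3 has the single candidate 3. So r4c3=3.
Step 6. [r3c1∈{4}] r3c1 has the single candidate 4 ⇒ r3c1=4.
Step 7. [r2c2∈{4}] r2c2's peers cover all but 4. So r2c2=4.

Answer: 3 1 4 2 / 2 4 1 3 / 4 3 2 1 / 1 2 3 4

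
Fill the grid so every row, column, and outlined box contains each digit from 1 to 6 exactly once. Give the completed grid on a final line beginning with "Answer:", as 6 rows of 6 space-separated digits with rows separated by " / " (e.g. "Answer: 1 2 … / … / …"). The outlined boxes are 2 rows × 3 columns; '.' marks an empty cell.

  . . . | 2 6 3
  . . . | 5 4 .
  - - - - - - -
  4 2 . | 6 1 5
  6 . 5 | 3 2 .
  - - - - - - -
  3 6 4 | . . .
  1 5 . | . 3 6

Step 1. [r2c3∈{1,2,3,6}] row 2 places 6 nowhere but r2c3. So r2c3=6.
Step 2. [r2c6∈{1}] r2c6's peers cover all but 1 ⇒ r2c6=1.
Step 3. [r1c3∈{1}] r1c3 is down to just 1. So r1c3=1.
Step 4. [r4c6∈{4}] r4c6 is down to just 4 ⇒ r4c6=4.
Step 5. [r4c2∈{1}] r4c2's peers cover all but 1 ⇒ r4c2=1.
Step 6. [r1c2∈{4}] r1c2 is down to just 4, so r1c2=4.
Step 7. [r5c4∈{1}] r5c4's peers cover all but 1. So r5c4=1.
Step 8. [r1c1∈{5}] r1c1 is down to just 5. So r1c1=5.
Step 9. [r2c2∈{3}] r2c2's peers cover all but 3. So r2c2=3.
Step 10. [r5c6∈{2}] r5c6 has the single candidate 2. So r5c6=2.
Step 11. [r6c3∈{2}] nothing but 2 survives at r6c3, so r6c3=2.
Step 12. [r2c1∈{2}] only 2 remains possible at r2c1, so r2c1=2.
Step 13. [r5c5∈{5}] only 5 remains possible at r5c5. So r5c5=5.
Step 14. [r6c4∈{4}] only 4 remains possible at r6c4, so r6c4=4.
Step 15. [r3c3∈{3}] r3c3's peers cover all but 3 ⇒ r3c3=3.

Answer: 5 4 1 2 6 3 / 2 3 6 5 4 1 / 4 2 3 6 1 5 / 6 1 5 3 2 4 / 3 6 4 1 5 2 / 1 5 2 4 3 6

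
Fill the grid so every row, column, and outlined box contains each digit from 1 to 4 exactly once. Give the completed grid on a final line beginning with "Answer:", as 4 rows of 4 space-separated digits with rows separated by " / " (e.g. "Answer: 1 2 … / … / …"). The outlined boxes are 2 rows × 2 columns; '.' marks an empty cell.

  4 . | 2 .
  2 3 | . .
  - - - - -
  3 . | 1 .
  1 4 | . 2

Step 1. [r2c4∈{1,4}] row 2 places 1 nowhere but r2c4 ⇒ r2c4=1.
Step 2. [r3c4∈{4}] r3c4's peers cover all but 4. So r3c4=4.
Step 3. [r3c2∈{2}] only 2 remains possible at r3c2 ⇒ r3c2=2.
Step 4. [r4c3∈{3}] r4c3's peers cover all but 3 ⇒ r4c3=3.
Step 5. [r2c3∈{4}] r2c3's peers cover all but 4, so r2c3=4.
Step 6. [r1c4∈{3}] r1c4 is down to just 3, so r1c4=3.
Step 7. [r1c2∈{1}] r1c2's peers cover all but 1 ⇒ r1c2=1.

Answer: 4 1 2 3 / 2 3 4 1 / 3 2 1 4 / 1 4 3 2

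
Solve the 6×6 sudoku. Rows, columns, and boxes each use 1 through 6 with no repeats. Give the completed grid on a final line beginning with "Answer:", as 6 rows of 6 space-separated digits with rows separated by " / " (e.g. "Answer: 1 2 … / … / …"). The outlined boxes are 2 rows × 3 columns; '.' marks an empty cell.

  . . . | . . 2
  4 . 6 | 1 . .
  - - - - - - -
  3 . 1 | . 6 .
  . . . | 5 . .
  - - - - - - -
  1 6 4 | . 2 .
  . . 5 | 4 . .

Step 1. [r6c2∈{2,3}] box 5 places 3 nowhere but r6c2, so r6c2=3.
Step 2. [r3c2∈{2,4,5}] across row 3, 5 lands solely at r3c2 ⇒ r3c2=5.
Step 3. [r4c2∈{2,4}] across col 2, 4 lands solely at r4c2 ⇒ r4c2=4.
Step 4. [r5c6∈{3,5}] r5c6 is the only open cell in row 5 admitting 5, so r5c6=5.
Step 5. [r2c6∈{3}] r2c6 has the single candidate 3 ⇒ r2c6=3.
Step 6. [r4c6∈{1}] r4c6 is down to just 1. So r4c6=1.
Step 7. [r1c5∈{4,5}] r1c5 is the only open cell in row 1 admitting 4 ⇒ r1c5=4.
Step 8. [r4c3∈{2}] only 2 remains possible at r4c3, so r4c3=2.
Step 9. [r3c4∈{2}] nothing but 2 survives at r3c4, so r3c4=2.
Step 10. [r6c6∈{6}] r6c6's peers cover all but 6 ⇒ r6c6=6.
Step 11. [r3c6∈{4}] r3c6's peers cover all but 4, so r3c6=4.
Step 12. [r1c2∈{1}] nothing but 1 survives at r1c2. So r1c2=1.
Step 13. [r6c5∈{1}] r6c5 has the single candidate 1. So r6c5=1.
Step 14. [r5c4∈{3}] r5c4 has the single candidate 3. So r5c4=3.
Step 15. [r6c1∈{2}] nothing but 2 survives at r6c1, so r6c1=2.
Step 16. [r1c3∈{3}] r1c3 has the single candidate 3 ⇒ r1c3=3.
Step 17. [r2c2∈{2}] r2c2 is down to just 2 ⇒ r2c2=2.
Step 18. [r4c1∈{6}] r4c1 is down to just 6, so r4c1=6.
Step 19. [r1c4∈{6}] only 6 remains possible at r1c4, so r1c4=6.
Step 20. [r2c5∈{5}] r2c5 has the single candidate 5, so r2c5=5.
Step 21. [r1c1∈{5}] only 5 remains possible at r1c1, so r1c1=5.
Step 22. [r4c5∈{3}] nothing but 3 survives at r4c5. So r4c5=3.

Answer: 5 1 3 6 4 2 / 4 2 6 1 5 3 / 3 5 1 2 6 4 / 6 4 2 5 3 1 / 1 6 4 3 2 5 / 2 3 5 4 1 6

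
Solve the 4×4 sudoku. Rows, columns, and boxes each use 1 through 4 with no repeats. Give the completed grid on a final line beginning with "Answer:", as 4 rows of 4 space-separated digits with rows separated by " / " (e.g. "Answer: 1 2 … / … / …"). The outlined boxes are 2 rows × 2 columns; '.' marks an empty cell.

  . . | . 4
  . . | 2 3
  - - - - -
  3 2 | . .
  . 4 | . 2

Step 1. [r1c3∈{1}] only 1 remains possible at r1c3. So r1c3=1.
Step 2. [r2c2∈{1}] r2c2's peers cover all but 1. So r2c2=1.
Step 3. [r1c2∈{3}] r1c2 is down to just 3. So r1c2=3.
Step 4. [r3c4∈{1}] only 1 remains possible at r3c4. So r3c4=1.
Step 5. [r4c1∈{1}] only 1 remains possible at r4c1, so r4c1=1.
Step 6. [r2c1∈{4}] r2c1's peers cover all but 4, so r2c1=4.
Step 7. [r1c1∈{2}] nothing but 2 survives at r1c1 ⇒ r1c1=2.
Step 8. [r3c3∈{4}] r3c3 has the single candidate 4 ⇒ r3c3=4.
Step 9. [r4c3∈{3}] only 3 remains possible at r4c3, so r4c3=3.

Answer: 2 3 1 4 / 4 1 2 3 / 3 2 4 1 / 1 4 3 2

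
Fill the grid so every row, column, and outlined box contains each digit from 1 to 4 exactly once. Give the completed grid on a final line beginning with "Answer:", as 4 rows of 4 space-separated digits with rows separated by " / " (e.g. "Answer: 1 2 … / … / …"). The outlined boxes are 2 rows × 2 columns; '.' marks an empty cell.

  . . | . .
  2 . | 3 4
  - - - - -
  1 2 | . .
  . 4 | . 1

Step 1. [r1c3∈{1,2}] 1 has one home in col 3: r1c3 ⇒ r1c3=1.
Step 2. [r1c1∈{3,4}] row 1 places 4 nowhere but r1c1, so r1c1=4.
Step 3. [r1c2∈{3}] nothing but 3 survives at r1c2 ⇒ r1c2=3.
Step 4. [r4c3∈{2}] r4c3 has the single candidate 2, so r4c3=2.
Step 5. [r3c4∈{3}] nothing but 3 survives at r3c4 ⇒ r3c4=3.
Step 6. [r1c4∈{2}] r1c4 has the single candidate 2 ⇒ r1c4=2.
Step 7. [r2c2∈{1}] r2c2 has the single candidate 1. So r2c2=1.
Step 8. [r4c1∈{3}] only 3 remains possible at r4c1 ⇒ r4c1=3.
Step 9. [r3c3∈{4}] r3c3 is down to just 4 ⇒ r3c3=4.

Answer: 4 3 1 2 / 2 1 3 4 / 1 2 4 3 / 3 4 2 1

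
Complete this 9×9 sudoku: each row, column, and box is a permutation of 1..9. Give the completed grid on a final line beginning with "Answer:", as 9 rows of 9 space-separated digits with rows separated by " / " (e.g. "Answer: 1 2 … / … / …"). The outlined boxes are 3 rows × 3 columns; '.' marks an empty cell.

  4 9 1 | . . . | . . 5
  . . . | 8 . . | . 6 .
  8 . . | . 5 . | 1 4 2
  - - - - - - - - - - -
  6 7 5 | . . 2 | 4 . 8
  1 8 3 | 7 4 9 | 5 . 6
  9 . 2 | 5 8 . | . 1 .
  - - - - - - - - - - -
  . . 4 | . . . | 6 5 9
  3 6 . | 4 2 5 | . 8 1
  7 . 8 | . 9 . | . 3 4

Step 1. [r1c5∈{3,6,7}] r1c5 is the only open cell in col 5 admitting 6. So r1c5=6.
Step 2. [r2c3∈{7}] r2c3 is down to just 7. So r2c3=7.
Step 3. [r2c9∈{3}] r2c9 is down to just 3, so r2c9=3.
Step 4. [r9c2∈{1,2,5}] r9c2 is the only open cell in row 9 admitting 5. So r9c2=5.
Step 5. [r7c2∈{1,2}] 1 has one home in col 2: r7c2, so r7c2=1.
Step 6. [r7c4∈{3}] r7c4 has the single candidate 3, so r7c4=3.
Step 7. [r3c6∈{3,7}] across row 3, 7 lands solely at r3c6. So r3c6=7.
Step 8. [r4c5∈{1,3}] row 4 places 3 nowhere but r4c5. So r4c5=3.
Step 9. [r8c7∈{7}] r8c7's peers cover all but 7 ⇒ r8c7=7.
Step 10. [r9c4∈{1,6}] in col 4, 6 fits only at r9c4. So r9c4=6.
Step 11. [r2c6∈{1,4}] row 2 places 4 nowhere but r2c6 ⇒ r2c6=4.
Step 12. [r2c1∈{2,5}] across row 2, 5 lands solely at r2c1 ⇒ r2c1=5.
Step 13. [r3c3∈{6}] r3c3 is down to just 6. So r3c3=6.
Step 14. [r3c4∈{9}] nothing but 9 survives at r3c4. So r3c4=9.
Step 15. [r6c6∈{6}] only 6 remains possible at r6c6 ⇒ r6c6=6.
Step 16. [r1c4∈{2}] r1c4 is down to just 2, so r1c4=2.
Step 17. [r2c7∈{9}] r2c7 has the single candidate 9 ⇒ r2c7=9.
Step 18. [r7c1∈{2}] nothing but 2 survives at r7c1. So r7c1=2.
Step 19. [r7c5∈{7}] only 7 remains possible at r7c5 ⇒ r7c5=7.
Step 20. [r1c7∈{8}] r1c7 has the single candidate 8 ⇒ r1c7=8.
Step 21. [r1c6∈{3}] only 3 remains possible at r1c6 ⇒ r1c6=3.
Step 22. [r8c3∈{9}] nothing but 9 survives at r8c3 ⇒ r8c3=9.
Step 23. [r6c7∈{3}] r6c7 is down to just 3. So r6c7=3.
Step 24. [r2c5∈{1}] nothing but 1 survives at r2c5 ⇒ r2c5=1.
Step 25. [r4c4∈{1}] only 1 remains possible at r4c4. So r4c4=1.
Step 26. [r9c6∈{1}] nothing but 1 survives at r9c6, so r9c6=1.
Step 27. [r5c8∈{2}] only 2 remains possible at r5c8 ⇒ r5c8=2.
Step 28. [r6c2∈{4}] r6c2 has the single candidate 4 ⇒ r6c2=4.
Step 29. [r6c9∈{7}] r6c9 has the single candidate 7, so r6c9=7.
Step 30. [r7c6∈{8}] r7c6 is down to just 8. So r7c6=8.
Step 31. [r4c8∈{9}] r4c8 has the single candidate 9, so r4c8=9.
Step 32. [r2c2∈{2}] nothing but 2 survives at r2c2, so r2c2=2.
Step 33. [r1c8∈{7}] r1c8 has the single candidate 7, so r1c8=7.
Step 34. [r9c7∈{2}] only 2 remains possible at r9c7, so r9c7=2.
Step 35. [r3c2∈{3}] only 3 remains possible at r3c2, so r3c2=3.

Answer: 4 9 1 2 6 3 8 7 5 / 5 2 7 8 1 4 9 6 3 / 8 3 6 9 5 7 1 4 2 / 6 7 5 1 3 2 4 9 8 / 1 8 3 7 4 9 5 2 6 / 9 4 2 5 8 6 3 1 7 / 2 1 4 3 7 8 6 5 9 / 3 6 9 4 2 5 7 8 1 / 7 5 8 6 9 1 2 3 4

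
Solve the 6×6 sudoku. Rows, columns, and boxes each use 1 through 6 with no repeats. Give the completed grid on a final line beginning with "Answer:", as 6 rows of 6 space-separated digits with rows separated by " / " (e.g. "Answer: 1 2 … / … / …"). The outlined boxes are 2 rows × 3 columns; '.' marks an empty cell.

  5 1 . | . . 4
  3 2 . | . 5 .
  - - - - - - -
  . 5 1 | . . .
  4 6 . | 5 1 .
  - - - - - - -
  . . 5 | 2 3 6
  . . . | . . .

Step 1. [r1c3∈{6}] r1c3 has the single candidate 6, so r1c3=6.
Step 2. [r3c1∈{2}] r3c1's peers cover all but 2, so r3c1=2.
Step 3. [r6c5∈{4}] r6c5 has the single candidate 4. So r6c5=4.
Step 4. [r6c4∈{1}] r6c4's peers cover all but 1. So r6c4=1.
Step 5. [r4c3∈{3}] r4c3 is down to just 3, so r4c3=3.
Step 6. [r3c4∈{3,4,6}] across row 3, 4 lands solely at r3c4. So r3c4=4.
Step 7. [r6c6∈{5}] r6c6's peers cover all but 5. So r6c6=5.
Step 8. [r2c6∈{1}] only 1 remains possible at r2c6. So r2c6=1.
Step 9. [r2c4∈{6}] r2c4 has the single candidate 6, so r2c4=6.
Step 10. [r3c5∈{6}] r3c5 has the single candidate 6 ⇒ r3c5=6.
Step 11. [r1c4∈{3}] r1c4's peers cover all but 3 ⇒ r1c4=3.
Step 12. [r5c1∈{1}] nothing but 1 survives at r5c1 ⇒ r5c1=1.
Step 13. [r1c5∈{2}] only 2 remains possible at r1c5. So r1c5=2.
Step 14. [r4c6∈{2}] only 2 remains possible at r4c6, so r4c6=2.
Step 15. [r2c3∈{4}] r2c3's peers cover all but 4 ⇒ r2c3=4.
Step 16. [r6c3∈{2}] r6c3 is down to just 2 ⇒ r6c3=2.
Step 17. [r5c2∈{4}] r5c2 is down to just 4 ⇒ r5c2=4.
Step 18. [r6c1∈{6}] nothing but 6 survives at r6c1 ⇒ r6c1=6.
Step 19. [r3c6∈{3}] r3c6 is down to just 3 ⇒ r3c6=3.
Step 20. [r6c2∈{3}] r6c2 has the single candidate 3, so r6c2=3.

Answer: 5 1 6 3 2 4 / 3 2 4 6 5 1 / 2 5 1 4 6 3 / 4 6 3 5 1 2 / 1 4 5 2 3 6 / 6 3 2 1 4 5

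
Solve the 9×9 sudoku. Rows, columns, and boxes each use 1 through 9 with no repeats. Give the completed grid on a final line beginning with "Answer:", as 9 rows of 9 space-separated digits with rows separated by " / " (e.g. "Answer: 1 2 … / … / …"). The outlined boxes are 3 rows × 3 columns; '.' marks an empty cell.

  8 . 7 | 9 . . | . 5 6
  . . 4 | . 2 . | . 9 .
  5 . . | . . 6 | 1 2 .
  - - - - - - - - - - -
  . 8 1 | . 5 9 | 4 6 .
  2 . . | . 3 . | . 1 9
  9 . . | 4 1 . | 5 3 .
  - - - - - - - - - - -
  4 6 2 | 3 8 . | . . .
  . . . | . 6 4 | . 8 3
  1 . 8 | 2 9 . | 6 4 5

Step 1. [r4c4∈{7}] only 7 remains possible at r4c4 ⇒ r4c4=7.
Step 2. [r3c3∈{3,9}] r3c3 is the only open cell in col 3 admitting 3 ⇒ r3c3=3.
Step 3. [r6c2∈{7}] r6c2 has the single candidate 7. So r6c2=7.
Step 4. [r5c7∈{7,8}] row 5 places 7 nowhere but r5c7. So r5c7=7.
Step 5. [r2c7∈{3,8}] across col 7, 8 lands solely at r2c7, so r2c7=8.
Step 6. [r7c6∈{1,5,7}] 5 has one home in row 7: r7c6, so r7c6=5.
Step 7. [r3c5∈{4,7}] r3c5 is the only open cell in col 5 admitting 7, so r3c5=7.
Step 8. [r8c3∈{5,9}] 9 has one home in col 3: r8c3, so r8c3=9.
Step 9. [r2c2∈{1}] r2c2 has the single candidate 1. So r2c2=1.
Step 10. [r5c4∈{6,8}] r5c4 is the only open cell in col 4 admitting 6. So r5c4=6.
Step 11. [r6c9∈{2,8}] r6c9 is the only open cell in col 9 admitting 8 ⇒ r6c9=8.
Step 12. [r7c9∈{1,7}] in row 7, 1 fits only at r7c9. So r7c9=1.
Step 13. [r5c2∈{4,5}] r5c2 is the only open cell in row 5 admitting 4, so r5c2=4.
Step 14. [r2c6∈{3}] only 3 remains possible at r2c6 ⇒ r2c6=3.
Step 15. [r5c3∈{5}] r5c3 is down to just 5 ⇒ r5c3=5.
Step 16. [r1c2∈{2}] r1c2 is down to just 2 ⇒ r1c2=2.
Step 17. [r8c1∈{7}] nothing but 7 survives at r8c1. So r8c1=7.
Step 18. [r2c9∈{7}] r2c9 has the single candidate 7. So r2c9=7.
Step 19. [r1c7∈{3}] only 3 remains possible at r1c7 ⇒ r1c7=3.
Step 20. [r8c7∈{2}] r8c7 is down to just 2 ⇒ r8c7=2.
Step 21. [r7c8∈{7}] r7c8 is down to just 7. So r7c8=7.
Step 22. [r4c1∈{3}] r4c1's peers cover all but 3 ⇒ r4c1=3.
Step 23. [r1c5∈{4}] only 4 remains possible at r1c5, so r1c5=4.
Step 24. [r8c4∈{1}] r8c4's peers cover all but 1, so r8c4=1.
Step 25. [r7c7∈{9}] r7c7's peers cover all but 9. So r7c7=9.
Step 26. [r9c6∈{7}] only 7 remains possible at r9c6 ⇒ r9c6=7.
Step 27. [r9c2∈{3}] r9c2 has the single candidate 3 ⇒ r9c2=3.
Step 28. [r3c9∈{4}] r3c9 is down to just 4 ⇒ r3c9=4.
Step 29. [r6c3∈{6}] only 6 remains possible at r6c3, so r6c3=6.
Step 30. [r5c6∈{8}] r5c6 has the single candidate 8, so r5c6=8.
Step 31. [r4c9∈{2}] r4c9 is down to just 2. So r4c9=2.
Step 32. [r1c6∈{1}] r1c6 has the single candidate 1. So r1c6=1.
Step 33. [r2c4∈{5}] r2c4's peers cover all but 5, so r2c4=5.
Step 34. [r6c6∈{2}] nothing but 2 survives at r6c6, so r6c6=2.
Step 35. [r8c2∈{5}] only 5 remains possible at r8c2. So r8c2=5.
Step 36. [r3c4∈{8}] r3c4's peers cover all but 8, so r3c4=8.
Step 37. [r2c1∈{6}] r2c1 has the single candidate 6, so r2c1=6.
Step 38. [r3c2∈{9}] nothing but 9 survives at r3c2. So r3c2=9.

Answer: 8 2 7 9 4 1 3 5 6 / 6 1 4 5 2 3 8 9 7 / 5 9 3 8 7 6 1 2 4 / 3 8 1 7 5 9 4 6 2 / 2 4 5 6 3 8 7 1 9 / 9 7 6 4 1 2 5 3 8 / 4 6 2 3 8 5 9 7 1 / 7 5 9 1 6 4 2 8 3 / 1 3 8 2 9 7 6 4 5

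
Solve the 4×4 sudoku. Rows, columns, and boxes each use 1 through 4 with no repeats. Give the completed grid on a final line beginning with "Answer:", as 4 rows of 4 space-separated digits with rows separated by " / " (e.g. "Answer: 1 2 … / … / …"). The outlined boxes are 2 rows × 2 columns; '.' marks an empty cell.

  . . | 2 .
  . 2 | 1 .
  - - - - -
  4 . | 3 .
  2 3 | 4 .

Step 1. [r1c2∈{1,4}] col 2 places 4 nowhere but r1c2, so r1c2=4.
Step 2. [r1c4∈{3}] r1c4's peers cover all but 3, so r1c4=3.
Step 3. [r3c4∈{1,2}] across row 3, 2 lands solely at r3c4 ⇒ r3c4=2.
Step 4. [r3c2∈{1}] only 1 remains possible at r3c2 ⇒ r3c2=1.
Step 5. [r1c1∈{1}] r1c1's peers cover all but 1. So r1c1=1.
Step 6. [r2c1∈{3}] r2c1's peers cover all but 3, so r2c1=3.
Step 7. [r4c4∈{1}] nothing but 1 survives at r4c4. So r4c4=1.
Step 8. [r2c4∈{4}] r2c4 has the single candidate 4. So r2c4=4.

Answer: 1 4 2 3 / 3 2 1 4 / 4 1 3 2 / 2 3 4 1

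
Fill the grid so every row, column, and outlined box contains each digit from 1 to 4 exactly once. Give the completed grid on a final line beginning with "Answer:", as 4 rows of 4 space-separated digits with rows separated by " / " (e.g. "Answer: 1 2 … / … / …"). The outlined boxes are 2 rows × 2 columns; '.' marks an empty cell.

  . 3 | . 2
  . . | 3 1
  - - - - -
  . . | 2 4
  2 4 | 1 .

Step 1. [r1c1∈{1,4}] r1c1 is the only open cell in row 1 admitting 1, so r1c1=1.
Step 2. [r2c2∈{2}] r2c2 is down to just 2 ⇒ r2c2=2.
Step 3. [r3c1∈{3}] r3c1 is down to just 3 ⇒ r3c1=3.
Step 4. [r4c4∈{3}] only 3 remains possible at r4c4, so r4c4=3.
Step 5. [r3c2∈{1}] r3c2's peers cover all but 1. So r3c2=1.
Step 6. [r2c1∈{4}] r2c1 has the single candidate 4, so r2c1=4.
Step 7. [r1c3∈{4}] nothing but 4 survives at r1c3. So r1c3=4.

Answer: 1 3 4 2 / 4 2 3 1 / 3 1 2 4 / 2 4 1 3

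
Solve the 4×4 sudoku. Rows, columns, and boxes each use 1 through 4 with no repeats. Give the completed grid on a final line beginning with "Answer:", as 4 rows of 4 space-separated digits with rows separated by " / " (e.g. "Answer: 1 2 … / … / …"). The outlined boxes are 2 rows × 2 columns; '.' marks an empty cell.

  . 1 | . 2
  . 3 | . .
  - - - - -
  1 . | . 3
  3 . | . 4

Step 1. [r3c3∈{2}] nothing but 2 survives at r3c3, so r3c3=2.
Step 2. [r1c1∈{4}] r1c1 has the single candidate 4 ⇒ r1c1=4.
Step 3. [r4c3∈{1}] nothing but 1 survives at r4c3 ⇒ r4c3=1.
Step 4. [r1c3∈{3}] r1c3's peers cover all but 3 ⇒ r1c3=3.
Step 5. [r2c3∈{4}] r2c3's peers cover all but 4, so r2c3=4.
Step 6. [r2c4∈{1}] r2c4 has the single candidate 1 ⇒ r2c4=1.
Step 7. [r3c2∈{4}] only 4 remains possible at r3c2 ⇒ r3c2=4.
Step 8. [r2c1∈{2}] r2c1's peers cover all but 2, so r2c1=2.
Step 9. [r4c2∈{2}] r4c2's peers cover all but 2. So r4c2=2.

Answer: 4 1 3 2 / 2 3 4 1 / 1 4 2 3 / 3 2 1 4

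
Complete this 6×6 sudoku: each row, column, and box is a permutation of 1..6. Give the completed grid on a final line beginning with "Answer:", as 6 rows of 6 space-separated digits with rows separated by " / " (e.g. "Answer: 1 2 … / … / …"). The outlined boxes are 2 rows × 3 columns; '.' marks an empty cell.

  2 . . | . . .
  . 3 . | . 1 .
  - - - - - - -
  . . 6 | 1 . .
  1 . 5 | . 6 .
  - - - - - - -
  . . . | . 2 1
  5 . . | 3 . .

Step 1. [r2c3∈{4}] only 4 remains possible at r2c3 ⇒ r2c3=4.
Step 2. [r6c5∈{4}] r6c5 is down to just 4 ⇒ r6c5=4.
Step 3. [r4c6∈{2,3,4}] across row 4, 3 lands solely at r4c6, so r4c6=3.
Step 4. [r1c2∈{1,5,6}] r1c2 is the only open cell in col 2 admitting 5, so r1c2=5.
Step 5. [r6c6∈{6}] only 6 remains possible at r6c6 ⇒ r6c6=6.
Step 6. [r6c3∈{1,2}] across col 3, 2 lands solely at r6c3, so r6c3=2.
Step 7. [r5c2∈{4,6}] 6 has one home in col 2: r5c2, so r5c2=6.
Step 8. [r1c6∈{4}] only 4 remains possible at r1c6, so r1c6=4.
Step 9. [r4c4∈{2,4}] 4 has one home in col 4: r4c4 ⇒ r4c4=4.
Step 10. [r2c4∈{2,5,6}] 2 has one home in col 4: r2c4. So r2c4=2.
Step 11. [r3c1∈{3,4}] in row 3, 3 fits only at r3c1, so r3c1=3.
Step 12. [r3c6∈{2,5}] col 6 places 2 nowhere but r3c6 ⇒ r3c6=2.
Step 13. [r1c3∈{1}] r1c3's peers cover all but 1 ⇒ r1c3=1.
Step 14. [r5c4∈{5}] r5c4's peers cover all but 5. So r5c4=5.
Step 15. [r2c6∈{5}] r2c6's peers cover all but 5, so r2c6=5.
Step 16. [r3c5∈{5}] r3c5's peers cover all but 5, so r3c5=5.
Step 17. [r3c2∈{4}] only 4 remains possible at r3c2 ⇒ r3c2=4.
Step 18. [r6c2∈{1}] only 1 remains possible at r6c2 ⇒ r6c2=1.
Step 19. [r5c3∈{3}] r5c3 is down to just 3. So r5c3=3.
Step 20. [r1c5∈{3}] r1c5 is down to just 3. So r1c5=3.
Step 21. [r2c1∈{6}] r2c1 is down to just 6, so r2c1=6.
Step 22. [r5c1∈{4}] r5c1 is down to just 4 ⇒ r5c1=4.
Step 23. [r1c4∈{6}] r1c4 is down to just 6 ⇒ r1c4=6.
Step 24. [r4c2∈{2}] r4c2 has the single candidate 2 ⇒ r4c2=2.

Answer: 2 5 1 6 3 4 / 6 3 4 2 1 5 / 3 4 6 1 5 2 / 1 2 5 4 6 3 / 4 6 3 5 2 1 / 5 1 2 3 4 6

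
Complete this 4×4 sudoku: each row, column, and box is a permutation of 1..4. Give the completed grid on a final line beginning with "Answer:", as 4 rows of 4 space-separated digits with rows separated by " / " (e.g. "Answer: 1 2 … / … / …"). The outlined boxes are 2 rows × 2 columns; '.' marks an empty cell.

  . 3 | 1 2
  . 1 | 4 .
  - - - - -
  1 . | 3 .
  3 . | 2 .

Step 1. [r4c2∈{4}] r4c2 has the single candidate 4. So r4c2=4.
Step 2. [r3c4∈{4}] nothing but 4 survives at r3c4. So r3c4=4.
Step 3. [r2c4∈{3}] r2c4 is down to just 3, so r2c4=3.
Step 4. [r3c2∈{2}] r3c2 is down to just 2, so r3c2=2.
Step 5. [r4c4∈{1}] only 1 remains possible at r4c4, so r4c4=1.
Step 6. [r2c1∈{2}] only 2 remains possible at r2c1 ⇒ r2c1=2.
Step 7. [r1c1∈{4}] r1c1 is down to just 4, so r1c1=4.

Answer: 4 3 1 2 / 2 1 4 3 / 1 2 3 4 / 3 4 2 1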